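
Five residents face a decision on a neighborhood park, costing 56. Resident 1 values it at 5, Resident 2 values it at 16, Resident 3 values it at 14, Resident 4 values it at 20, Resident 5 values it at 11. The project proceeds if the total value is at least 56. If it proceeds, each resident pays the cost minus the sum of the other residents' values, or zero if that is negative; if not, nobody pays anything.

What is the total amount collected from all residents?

21

Total value 66 ≥ cost 56, so it is built.
Resident 1: others sum to 61; max(0, 56 - 61) = 0.
Resident 2: others sum to 50; max(0, 56 - 50) = 6.
Resident 3: others sum to 52; max(0, 56 - 52) = 4.
Resident 4: others sum to 46; max(0, 56 - 46) = 10.
Resident 5: others sum to 55; max(0, 56 - 55) = 1.
Total collected = 0 + 6 + 4 + 10 + 1 = 21.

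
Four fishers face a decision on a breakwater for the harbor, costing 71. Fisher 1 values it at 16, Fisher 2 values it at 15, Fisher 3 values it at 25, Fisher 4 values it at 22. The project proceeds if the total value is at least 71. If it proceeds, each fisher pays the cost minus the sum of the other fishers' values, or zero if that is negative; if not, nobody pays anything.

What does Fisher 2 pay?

Total value 78 ≥ cost 71, so the project is built.
The other fishers' values sum to 63.
Cost minus that sum is 71 - 63 = 8.

8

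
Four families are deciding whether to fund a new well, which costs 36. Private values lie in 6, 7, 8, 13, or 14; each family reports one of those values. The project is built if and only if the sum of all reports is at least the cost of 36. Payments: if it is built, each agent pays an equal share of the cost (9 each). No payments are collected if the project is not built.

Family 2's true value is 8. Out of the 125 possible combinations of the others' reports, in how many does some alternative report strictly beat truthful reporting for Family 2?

Others report (6, 8, 14): truth gives -1; report 6 gives 0 > -1. Violating.
Others report (6, 14, 8): truth gives -1; report 6 gives 0 > -1. Violating.
Others report (7, 7, 14): truth gives -1; report 6 gives 0 > -1. Violating.
Others report (7, 8, 13): truth gives -1; report 6 gives 0 > -1. Violating.
Others report (6, 6, 6): truth gives 0; no alternative beats it.
Others report (6, 6, 7): truth gives 0; no alternative beats it.
(Checking all 125 profiles: 24 have a profitable deviation, 101 do not.)

24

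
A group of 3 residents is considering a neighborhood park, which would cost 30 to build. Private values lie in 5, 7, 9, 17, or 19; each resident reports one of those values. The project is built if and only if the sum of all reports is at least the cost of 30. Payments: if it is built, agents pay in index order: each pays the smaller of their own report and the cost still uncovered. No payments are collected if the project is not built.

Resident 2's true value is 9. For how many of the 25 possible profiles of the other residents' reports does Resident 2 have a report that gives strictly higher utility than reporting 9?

Others report (5, 19): truth gives 0; report 7 gives 2 > 0. Violating.
Others report (7, 17): truth gives 0; report 7 gives 2 > 0. Violating.
Others report (7, 19): truth gives 0; report 5 gives 4 > 0. Violating.
Others report (9, 17): truth gives 0; report 5 gives 4 > 0. Violating.
Others report (5, 5): truth gives 0; no alternative beats it.
Others report (5, 7): truth gives 0; no alternative beats it.
(Checking all 25 profiles: 14 have a profitable deviation, 11 do not.)

14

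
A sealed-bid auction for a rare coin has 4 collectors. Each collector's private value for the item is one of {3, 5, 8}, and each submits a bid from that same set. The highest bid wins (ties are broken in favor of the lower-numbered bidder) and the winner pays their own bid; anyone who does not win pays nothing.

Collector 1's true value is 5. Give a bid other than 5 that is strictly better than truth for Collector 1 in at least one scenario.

3

Suppose Collector 2 bids 3, Collector 3 bids 3 and Collector 4 bids 3.
Bid 5: wins, pays 5, utility 5 - 5 = 0.
Bid 3: wins, pays 3, utility 5 - 3 = 2.
So bidding 3 beats truth here (2 > 0).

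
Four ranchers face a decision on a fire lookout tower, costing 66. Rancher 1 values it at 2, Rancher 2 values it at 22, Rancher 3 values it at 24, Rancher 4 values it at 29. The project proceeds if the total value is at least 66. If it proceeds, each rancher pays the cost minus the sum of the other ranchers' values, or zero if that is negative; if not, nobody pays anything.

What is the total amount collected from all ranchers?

Total value 77 ≥ cost 66, so it is built.
Rancher 1: others sum to 75; max(0, 66 - 75) = 0.
Rancher 2: others sum to 55; max(0, 66 - 55) = 11.
Rancher 3: others sum to 53; max(0, 66 - 53) = 13.
Rancher 4: others sum to 48; max(0, 66 - 48) = 18.
Total collected = 0 + 11 + 13 + 18 = 42.

42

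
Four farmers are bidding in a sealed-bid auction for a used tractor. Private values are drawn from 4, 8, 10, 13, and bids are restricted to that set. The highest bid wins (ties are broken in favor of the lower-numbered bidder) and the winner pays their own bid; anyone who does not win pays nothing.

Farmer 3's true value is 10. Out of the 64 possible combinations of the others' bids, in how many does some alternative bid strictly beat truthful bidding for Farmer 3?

Others bid (4, 4, 4): truth gives 0; bid 8 gives 2 > 0. Violating.
Others bid (4, 4, 8): truth gives 0; bid 8 gives 2 > 0. Violating.
Others bid (4, 4, 10): truth gives 0; no alternative beats it.
Others bid (4, 4, 13): truth gives 0; no alternative beats it.
(Checking all 64 profiles: 2 have a profitable deviation, 62 do not.)

2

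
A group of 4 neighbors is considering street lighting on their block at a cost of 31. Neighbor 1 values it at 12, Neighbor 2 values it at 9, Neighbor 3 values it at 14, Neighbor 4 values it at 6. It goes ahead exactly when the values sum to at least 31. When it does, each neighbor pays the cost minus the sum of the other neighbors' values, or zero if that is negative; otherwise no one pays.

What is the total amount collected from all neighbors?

6

Total value 41 ≥ cost 31, so it is built.
Neighbor 1: others sum to 29; max(0, 31 - 29) = 2.
Neighbor 2: others sum to 32; max(0, 31 - 32) = 0.
Neighbor 3: others sum to 27; max(0, 31 - 27) = 4.
Neighbor 4: others sum to 35; max(0, 31 - 35) = 0.
Total collected = 2 + 0 + 4 + 0 = 6.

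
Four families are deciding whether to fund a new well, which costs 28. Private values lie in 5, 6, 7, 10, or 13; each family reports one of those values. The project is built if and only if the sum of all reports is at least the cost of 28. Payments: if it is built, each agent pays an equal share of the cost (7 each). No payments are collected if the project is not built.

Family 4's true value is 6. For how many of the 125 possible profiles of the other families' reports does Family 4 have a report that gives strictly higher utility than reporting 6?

Others report (5, 7, 10): truth gives -1; report 5 gives 0 > -1. Violating.
Others report (5, 10, 7): truth gives -1; report 5 gives 0 > -1. Violating.
Others report (6, 6, 10): truth gives -1; report 5 gives 0 > -1. Violating.
Others report (6, 10, 6): truth gives -1; report 5 gives 0 > -1. Violating.
Others report (5, 5, 5): truth gives 0; no alternative beats it.
Others report (5, 5, 6): truth gives 0; no alternative beats it.
(Checking all 125 profiles: 9 have a profitable deviation, 116 do not.)

9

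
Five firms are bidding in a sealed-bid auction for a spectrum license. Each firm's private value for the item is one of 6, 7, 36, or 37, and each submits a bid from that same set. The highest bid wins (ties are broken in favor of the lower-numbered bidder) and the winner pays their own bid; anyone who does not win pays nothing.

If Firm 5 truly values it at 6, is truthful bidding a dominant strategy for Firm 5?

Yes

Check each profile of the others' bids and compare truth against every alternative bid.
Others bid (6, 6, 6, 6): truth gives 0, best alternative gives -1.
Others bid (6, 6, 6, 7): truth gives 0, best alternative gives 0.
Others bid (6, 6, 6, 36): truth gives 0, best alternative gives 0.
Others bid (6, 6, 6, 37): truth gives 0, best alternative gives 0.
Others bid (6, 6, 7, 6): truth gives 0, best alternative gives 0.
Others bid (6, 6, 7, 7): truth gives 0, best alternative gives 0.
(Remaining 250 profiles checked similarly; truth is weakly best in each.)
In every case the truthful bid is at least as good as any alternative, so it is a dominant strategy.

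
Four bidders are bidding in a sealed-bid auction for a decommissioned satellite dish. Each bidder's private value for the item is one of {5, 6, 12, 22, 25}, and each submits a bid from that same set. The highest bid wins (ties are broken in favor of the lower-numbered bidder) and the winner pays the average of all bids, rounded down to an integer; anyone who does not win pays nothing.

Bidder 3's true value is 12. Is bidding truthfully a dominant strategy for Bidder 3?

Consider the case where Bidder 1 bids 5, Bidder 2 bids 5 and Bidder 4 bids 5.
Truthful bid 12: wins, pays 6, utility 12 - 6 = 6.
Bid 6 instead: wins, pays 5, utility 12 - 5 = 7.
Since 7 > 6, bidding 6 is strictly better here, so truthful bidding is not dominant.

No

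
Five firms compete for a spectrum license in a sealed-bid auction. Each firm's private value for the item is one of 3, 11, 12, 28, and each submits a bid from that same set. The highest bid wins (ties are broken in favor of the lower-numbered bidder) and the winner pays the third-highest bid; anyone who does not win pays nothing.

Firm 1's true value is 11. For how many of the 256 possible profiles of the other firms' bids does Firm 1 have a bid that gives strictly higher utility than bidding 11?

Others bid (3, 3, 3, 12): truth gives 0; bid 12 gives 8 > 0. Violating.
Others bid (3, 3, 3, 28): truth gives 0; bid 28 gives 8 > 0. Violating.
Others bid (3, 3, 12, 3): truth gives 0; bid 12 gives 8 > 0. Violating.
Others bid (3, 3, 28, 3): truth gives 0; bid 28 gives 8 > 0. Violating.
Others bid (3, 3, 3, 3): truth gives 8; no alternative beats it.
Others bid (3, 3, 3, 11): truth gives 8; no alternative beats it.
(Checking all 256 profiles: 8 have a profitable deviation, 248 do not.)

8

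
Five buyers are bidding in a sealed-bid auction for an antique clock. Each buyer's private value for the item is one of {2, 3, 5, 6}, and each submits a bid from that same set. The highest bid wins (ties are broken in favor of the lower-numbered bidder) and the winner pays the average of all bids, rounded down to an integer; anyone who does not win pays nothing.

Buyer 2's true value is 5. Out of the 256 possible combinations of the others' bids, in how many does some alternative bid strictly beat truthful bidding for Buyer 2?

Others bid (2, 2, 2, 6): truth gives 0; bid 6 gives 2 > 0. Violating.
Others bid (2, 2, 3, 3): truth gives 2; bid 3 gives 3 > 2. Violating.
Others bid (2, 2, 3, 6): truth gives 0; bid 6 gives 2 > 0. Violating.
Others bid (2, 2, 5, 6): truth gives 0; bid 6 gives 1 > 0. Violating.
Others bid (2, 2, 2, 2): truth gives 3; no alternative beats it.
Others bid (2, 2, 2, 3): truth gives 3; no alternative beats it.
(Checking all 256 profiles: 111 have a profitable deviation, 145 do not.)

111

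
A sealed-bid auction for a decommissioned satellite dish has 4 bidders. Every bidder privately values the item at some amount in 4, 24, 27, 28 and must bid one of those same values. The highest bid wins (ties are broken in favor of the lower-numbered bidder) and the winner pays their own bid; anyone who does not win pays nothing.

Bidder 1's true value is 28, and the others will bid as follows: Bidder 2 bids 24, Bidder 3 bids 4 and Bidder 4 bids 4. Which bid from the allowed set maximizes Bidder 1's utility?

Bid 4: loses, pays 0, utility 0.
Bid 24: wins, pays 24, utility 28 - 24 = 4.
Bid 27: wins, pays 27, utility 28 - 27 = 1.
Bid 28: wins, pays 28, utility 28 - 28 = 0.
The best choice is 24 with utility 4.

24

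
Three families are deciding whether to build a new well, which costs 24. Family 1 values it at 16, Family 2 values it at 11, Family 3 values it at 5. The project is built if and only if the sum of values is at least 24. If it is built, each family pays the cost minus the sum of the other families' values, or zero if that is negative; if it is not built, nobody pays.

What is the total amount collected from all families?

Total value 32 ≥ cost 24, so it is built.
Family 1: others sum to 16; max(0, 24 - 16) = 8.
Family 2: others sum to 21; max(0, 24 - 21) = 3.
Family 3: others sum to 27; max(0, 24 - 27) = 0.
Total collected = 8 + 3 + 0 = 11.

11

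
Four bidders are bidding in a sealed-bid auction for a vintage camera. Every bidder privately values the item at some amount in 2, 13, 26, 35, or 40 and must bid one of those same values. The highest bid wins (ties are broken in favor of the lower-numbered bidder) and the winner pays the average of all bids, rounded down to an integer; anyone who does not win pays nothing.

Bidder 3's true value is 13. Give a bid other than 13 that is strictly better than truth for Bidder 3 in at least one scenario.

Suppose Bidder 1 bids 2, Bidder 2 bids 13 and Bidder 4 bids 2.
Bid 13: loses, pays 0, utility 0.
Bid 26: wins, pays 10, utility 13 - 10 = 3.
So bidding 26 beats truth here (3 > 0).

26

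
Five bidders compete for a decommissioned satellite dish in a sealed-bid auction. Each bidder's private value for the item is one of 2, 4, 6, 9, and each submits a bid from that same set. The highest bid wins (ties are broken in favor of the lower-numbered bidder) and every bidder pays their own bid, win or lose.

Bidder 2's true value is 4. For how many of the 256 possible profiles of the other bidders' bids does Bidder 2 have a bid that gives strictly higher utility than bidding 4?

248

Others bid (2, 2, 2, 6): truth gives -4; bid 2 gives -2 > -4. Violating.
Others bid (2, 2, 2, 9): truth gives -4; bid 2 gives -2 > -4. Violating.
Others bid (2, 2, 4, 6): truth gives -4; bid 2 gives -2 > -4. Violating.
Others bid (2, 2, 4, 9): truth gives -4; bid 2 gives -2 > -4. Violating.
Others bid (2, 2, 2, 2): truth gives 0; no alternative beats it.
Others bid (2, 2, 2, 4): truth gives 0; no alternative beats it.
(Checking all 256 profiles: 248 have a profitable deviation, 8 do not.)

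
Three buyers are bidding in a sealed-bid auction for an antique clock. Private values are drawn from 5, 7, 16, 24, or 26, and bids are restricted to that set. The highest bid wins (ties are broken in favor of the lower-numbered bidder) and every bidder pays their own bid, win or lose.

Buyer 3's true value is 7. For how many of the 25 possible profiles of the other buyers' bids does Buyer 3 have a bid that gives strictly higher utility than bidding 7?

24

Others bid (5, 7): truth gives -7; bid 5 gives -5 > -7. Violating.
Others bid (5, 16): truth gives -7; bid 5 gives -5 > -7. Violating.
Others bid (5, 24): truth gives -7; bid 5 gives -5 > -7. Violating.
Others bid (5, 26): truth gives -7; bid 5 gives -5 > -7. Violating.
Others bid (5, 5): truth gives 0; no alternative beats it.
(Checking all 25 profiles: 24 have a profitable deviation, 1 does not.)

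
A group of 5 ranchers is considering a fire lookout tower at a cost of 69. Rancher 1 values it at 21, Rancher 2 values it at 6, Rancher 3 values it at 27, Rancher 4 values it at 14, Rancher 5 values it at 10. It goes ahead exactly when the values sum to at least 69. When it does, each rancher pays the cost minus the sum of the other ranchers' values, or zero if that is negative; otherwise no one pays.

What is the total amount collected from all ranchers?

Total value 78 ≥ cost 69, so it is built.
Rancher 1: others sum to 57; max(0, 69 - 57) = 12.
Rancher 2: others sum to 72; max(0, 69 - 72) = 0.
Rancher 3: others sum to 51; max(0, 69 - 51) = 18.
Rancher 4: others sum to 64; max(0, 69 - 64) = 5.
Rancher 5: others sum to 68; max(0, 69 - 68) = 1.
Total collected = 12 + 0 + 18 + 5 + 1 = 36.

36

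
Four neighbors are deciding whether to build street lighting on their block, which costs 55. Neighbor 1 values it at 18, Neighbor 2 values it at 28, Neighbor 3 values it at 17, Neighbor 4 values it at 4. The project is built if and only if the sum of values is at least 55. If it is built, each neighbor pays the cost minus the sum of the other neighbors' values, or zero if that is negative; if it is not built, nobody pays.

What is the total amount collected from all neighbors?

27

Total value 67 ≥ cost 55, so it is built.
Neighbor 1: others sum to 49; max(0, 55 - 49) = 6.
Neighbor 2: others sum to 39; max(0, 55 - 39) = 16.
Neighbor 3: others sum to 50; max(0, 55 - 50) = 5.
Neighbor 4: others sum to 63; max(0, 55 - 63) = 0.
Total collected = 6 + 16 + 5 + 0 = 27.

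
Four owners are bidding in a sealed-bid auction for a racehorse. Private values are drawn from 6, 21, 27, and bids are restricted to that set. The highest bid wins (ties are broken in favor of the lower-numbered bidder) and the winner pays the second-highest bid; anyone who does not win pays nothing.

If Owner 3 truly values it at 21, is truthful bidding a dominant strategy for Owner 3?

Yes

Check each profile of the others' bids and compare truth against every alternative bid.
Others bid (6, 6, 6): truth gives 15, best alternative gives 15.
Others bid (6, 6, 21): truth gives 0, best alternative gives 0.
Others bid (6, 6, 27): truth gives 0, best alternative gives 0.
Others bid (6, 21, 6): truth gives 0, best alternative gives 0.
Others bid (6, 21, 21): truth gives 0, best alternative gives 0.
Others bid (6, 21, 27): truth gives 0, best alternative gives 0.
(Remaining 21 profiles checked similarly; truth is weakly best in each.)
In every case the truthful bid is at least as good as any alternative, so it is a dominant strategy.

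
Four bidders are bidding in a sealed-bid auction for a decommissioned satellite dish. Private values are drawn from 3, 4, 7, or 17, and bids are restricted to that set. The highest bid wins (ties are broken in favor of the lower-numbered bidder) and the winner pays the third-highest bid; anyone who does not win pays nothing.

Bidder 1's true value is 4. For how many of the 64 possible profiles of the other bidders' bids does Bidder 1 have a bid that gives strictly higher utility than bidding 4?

Others bid (3, 3, 7): truth gives 0; bid 7 gives 1 > 0. Violating.
Others bid (3, 3, 17): truth gives 0; bid 17 gives 1 > 0. Violating.
Others bid (3, 7, 3): truth gives 0; bid 7 gives 1 > 0. Violating.
Others bid (3, 17, 3): truth gives 0; bid 17 gives 1 > 0. Violating.
Others bid (3, 3, 3): truth gives 1; no alternative beats it.
Others bid (3, 3, 4): truth gives 1; no alternative beats it.
(Checking all 64 profiles: 6 have a profitable deviation, 58 do not.)

6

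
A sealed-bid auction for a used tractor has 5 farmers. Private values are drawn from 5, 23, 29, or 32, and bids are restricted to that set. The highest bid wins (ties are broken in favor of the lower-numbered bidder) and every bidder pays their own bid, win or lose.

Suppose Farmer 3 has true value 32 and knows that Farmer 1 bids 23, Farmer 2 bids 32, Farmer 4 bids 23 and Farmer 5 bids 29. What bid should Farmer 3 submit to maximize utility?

Bid 5: loses but pays 5, utility -5.
Bid 23: loses but pays 23, utility -23.
Bid 29: loses but pays 29, utility -29.
Bid 32: loses but pays 32, utility -32.
The best choice is 5 with utility -5.

5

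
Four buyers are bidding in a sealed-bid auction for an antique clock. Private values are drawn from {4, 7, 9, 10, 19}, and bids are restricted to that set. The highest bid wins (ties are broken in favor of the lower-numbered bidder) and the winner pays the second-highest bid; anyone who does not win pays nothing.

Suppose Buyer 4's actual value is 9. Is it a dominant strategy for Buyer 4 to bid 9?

Yes

Check each profile of the others' bids and compare truth against every alternative bid.
Others bid (4, 4, 4): truth gives 5, best alternative gives 5.
Others bid (4, 4, 7): truth gives 2, best alternative gives 2.
Others bid (4, 7, 4): truth gives 2, best alternative gives 2.
Others bid (4, 7, 7): truth gives 2, best alternative gives 2.
Others bid (7, 4, 4): truth gives 2, best alternative gives 2.
Others bid (7, 4, 7): truth gives 2, best alternative gives 2.
(Remaining 119 profiles checked similarly; truth is weakly best in each.)
In every case the truthful bid is at least as good as any alternative, so it is a dominant strategy.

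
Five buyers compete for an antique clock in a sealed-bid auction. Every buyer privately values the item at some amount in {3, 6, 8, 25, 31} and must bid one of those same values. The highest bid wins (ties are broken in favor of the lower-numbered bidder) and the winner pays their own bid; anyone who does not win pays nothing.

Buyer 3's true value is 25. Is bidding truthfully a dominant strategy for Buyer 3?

No

Consider the case where Buyer 1 bids 3, Buyer 2 bids 3, Buyer 4 bids 3 and Buyer 5 bids 3.
Truthful bid 25: wins, pays 25, utility 25 - 25 = 0.
Bid 6 instead: wins, pays 6, utility 25 - 6 = 19.
Since 19 > 0, bidding 6 is strictly better here, so truthful bidding is not dominant.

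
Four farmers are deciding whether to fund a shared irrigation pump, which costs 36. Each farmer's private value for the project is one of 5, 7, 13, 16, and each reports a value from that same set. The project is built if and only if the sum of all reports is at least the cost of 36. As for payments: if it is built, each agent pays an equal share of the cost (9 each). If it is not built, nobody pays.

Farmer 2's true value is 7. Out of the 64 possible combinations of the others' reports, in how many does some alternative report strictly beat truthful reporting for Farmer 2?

Others report (7, 7, 16): truth gives -2; report 5 gives 0 > -2. Violating.
Others report (7, 16, 7): truth gives -2; report 5 gives 0 > -2. Violating.
Others report (16, 7, 7): truth gives -2; report 5 gives 0 > -2. Violating.
Others report (5, 5, 5): truth gives 0; no alternative beats it.
Others report (5, 5, 7): truth gives 0; no alternative beats it.
(Checking all 64 profiles: 3 have a profitable deviation, 61 do not.)

3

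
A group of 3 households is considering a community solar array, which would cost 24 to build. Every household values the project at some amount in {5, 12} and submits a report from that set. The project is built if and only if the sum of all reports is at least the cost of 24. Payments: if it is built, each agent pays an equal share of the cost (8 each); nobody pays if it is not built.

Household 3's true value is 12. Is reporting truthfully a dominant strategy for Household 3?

Check each profile of the others' reports and compare truth against every alternative report.
Others report (5, 12): truth gives 4, best alternative gives 0.
Others report (12, 5): truth gives 4, best alternative gives 0.
Others report (12, 12): truth gives 4, best alternative gives 4.
Others report (5, 5): truth gives 0, best alternative gives 0.
In every case the truthful report is at least as good as any alternative, so it is a dominant strategy.

Yes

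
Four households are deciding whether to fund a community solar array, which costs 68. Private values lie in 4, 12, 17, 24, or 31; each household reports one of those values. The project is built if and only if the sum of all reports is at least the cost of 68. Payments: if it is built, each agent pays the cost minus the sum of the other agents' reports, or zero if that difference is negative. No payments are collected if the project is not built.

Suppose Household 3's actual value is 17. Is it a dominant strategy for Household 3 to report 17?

Check each profile of the others' reports and compare truth against every alternative report.
Others report (12, 31, 31): truth gives 17, best alternative gives 17.
Others report (17, 24, 31): truth gives 17, best alternative gives 17.
Others report (17, 31, 24): truth gives 17, best alternative gives 17.
Others report (17, 31, 31): truth gives 17, best alternative gives 17.
Others report (24, 17, 31): truth gives 17, best alternative gives 17.
Others report (24, 24, 24): truth gives 17, best alternative gives 17.
(Remaining 119 profiles checked similarly; truth is weakly best in each.)
In every case the truthful report is at least as good as any alternative, so it is a dominant strategy.

Yes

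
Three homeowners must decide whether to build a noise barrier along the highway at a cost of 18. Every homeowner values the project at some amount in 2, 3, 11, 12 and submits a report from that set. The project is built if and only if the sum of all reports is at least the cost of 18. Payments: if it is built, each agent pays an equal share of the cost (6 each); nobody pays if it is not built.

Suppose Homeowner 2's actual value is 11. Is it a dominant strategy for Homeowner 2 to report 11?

Consider the case where Homeowner 1 reports 3 and Homeowner 3 reports 3.
Truthful report 11: project not built, utility 0.
Report 12 instead: project built, pays 6, utility 11 - 6 = 5.
Since 5 > 0, reporting 12 is strictly better here, so truthful reporting is not dominant.

No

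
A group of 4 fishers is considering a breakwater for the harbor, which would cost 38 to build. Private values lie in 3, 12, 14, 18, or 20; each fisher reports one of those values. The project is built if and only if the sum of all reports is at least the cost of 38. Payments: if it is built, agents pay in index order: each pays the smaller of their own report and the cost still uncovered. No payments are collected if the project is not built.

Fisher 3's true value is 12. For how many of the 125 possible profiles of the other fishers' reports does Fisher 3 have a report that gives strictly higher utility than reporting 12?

74

Others report (3, 12, 20): truth gives 0; report 3 gives 9 > 0. Violating.
Others report (3, 14, 18): truth gives 0; report 3 gives 9 > 0. Violating.
Others report (3, 14, 20): truth gives 0; report 3 gives 9 > 0. Violating.
Others report (3, 18, 14): truth gives 0; report 3 gives 9 > 0. Violating.
Others report (3, 3, 3): truth gives 0; no alternative beats it.
Others report (3, 3, 12): truth gives 0; no alternative beats it.
(Checking all 125 profiles: 74 have a profitable deviation, 51 do not.)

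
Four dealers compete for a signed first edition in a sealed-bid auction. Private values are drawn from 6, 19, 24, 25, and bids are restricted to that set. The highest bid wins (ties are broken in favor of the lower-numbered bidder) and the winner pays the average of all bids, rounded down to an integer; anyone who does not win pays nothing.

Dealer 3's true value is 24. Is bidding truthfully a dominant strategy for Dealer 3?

Consider the case where Dealer 1 bids 6, Dealer 2 bids 6 and Dealer 4 bids 6.
Truthful bid 24: wins, pays 10, utility 24 - 10 = 14.
Bid 19 instead: wins, pays 9, utility 24 - 9 = 15.
Since 15 > 14, bidding 19 is strictly better here, so truthful bidding is not dominant.

No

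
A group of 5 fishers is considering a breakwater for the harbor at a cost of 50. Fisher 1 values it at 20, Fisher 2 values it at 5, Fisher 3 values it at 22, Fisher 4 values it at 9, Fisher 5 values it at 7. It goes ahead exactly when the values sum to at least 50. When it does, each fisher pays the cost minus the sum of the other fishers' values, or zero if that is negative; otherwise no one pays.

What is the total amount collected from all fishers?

16

Total value 63 ≥ cost 50, so it is built.
Fisher 1: others sum to 43; max(0, 50 - 43) = 7.
Fisher 2: others sum to 58; max(0, 50 - 58) = 0.
Fisher 3: others sum to 41; max(0, 50 - 41) = 9.
Fisher 4: others sum to 54; max(0, 50 - 54) = 0.
Fisher 5: others sum to 56; max(0, 50 - 56) = 0.
Total collected = 7 + 0 + 9 + 0 + 0 = 16.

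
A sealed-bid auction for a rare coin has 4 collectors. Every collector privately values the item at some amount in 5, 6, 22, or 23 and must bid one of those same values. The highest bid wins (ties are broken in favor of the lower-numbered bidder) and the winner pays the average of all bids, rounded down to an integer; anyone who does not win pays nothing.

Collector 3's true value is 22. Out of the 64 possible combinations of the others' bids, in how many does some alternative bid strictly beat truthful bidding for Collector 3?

Others bid (5, 5, 5): truth gives 13; bid 6 gives 17 > 13. Violating.
Others bid (5, 5, 6): truth gives 13; bid 6 gives 17 > 13. Violating.
Others bid (5, 5, 23): truth gives 0; bid 23 gives 8 > 0. Violating.
Others bid (5, 6, 23): truth gives 0; bid 23 gives 8 > 0. Violating.
Others bid (5, 5, 22): truth gives 9; no alternative beats it.
Others bid (5, 6, 5): truth gives 13; no alternative beats it.
(Checking all 64 profiles: 24 have a profitable deviation, 40 do not.)

24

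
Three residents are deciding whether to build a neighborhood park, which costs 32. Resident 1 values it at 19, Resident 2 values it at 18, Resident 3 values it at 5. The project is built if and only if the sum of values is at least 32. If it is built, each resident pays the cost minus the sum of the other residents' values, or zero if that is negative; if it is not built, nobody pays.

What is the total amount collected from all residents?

17

Total value 42 ≥ cost 32, so it is built.
Resident 1: others sum to 23; max(0, 32 - 23) = 9.
Resident 2: others sum to 24; max(0, 32 - 24) = 8.
Resident 3: others sum to 37; max(0, 32 - 37) = 0.
Total collected = 9 + 8 + 0 = 17.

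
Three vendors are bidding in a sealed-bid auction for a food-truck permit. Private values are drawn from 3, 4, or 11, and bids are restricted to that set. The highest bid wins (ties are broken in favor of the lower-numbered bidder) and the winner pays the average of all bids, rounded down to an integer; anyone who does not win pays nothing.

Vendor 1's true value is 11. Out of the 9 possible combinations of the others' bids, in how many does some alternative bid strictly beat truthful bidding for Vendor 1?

4

Others bid (3, 3): truth gives 6; bid 3 gives 8 > 6. Violating.
Others bid (3, 4): truth gives 5; bid 4 gives 8 > 5. Violating.
Others bid (4, 3): truth gives 5; bid 4 gives 8 > 5. Violating.
Others bid (4, 4): truth gives 5; bid 4 gives 7 > 5. Violating.
Others bid (3, 11): truth gives 3; no alternative beats it.
Others bid (4, 11): truth gives 3; no alternative beats it.
(Checking all 9 profiles: 4 have a profitable deviation, 5 do not.)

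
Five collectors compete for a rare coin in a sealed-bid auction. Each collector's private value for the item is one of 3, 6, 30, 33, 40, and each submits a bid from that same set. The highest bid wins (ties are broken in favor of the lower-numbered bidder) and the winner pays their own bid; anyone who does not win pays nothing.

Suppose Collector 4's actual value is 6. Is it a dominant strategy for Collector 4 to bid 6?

Check each profile of the others' bids and compare truth against every alternative bid.
Others bid (3, 3, 3, 3): truth gives 0, best alternative gives 0.
Others bid (3, 3, 3, 6): truth gives 0, best alternative gives 0.
Others bid (3, 3, 3, 30): truth gives 0, best alternative gives 0.
Others bid (3, 3, 3, 33): truth gives 0, best alternative gives 0.
Others bid (3, 3, 3, 40): truth gives 0, best alternative gives 0.
Others bid (3, 3, 6, 3): truth gives 0, best alternative gives 0.
(Remaining 619 profiles checked similarly; truth is weakly best in each.)
In every case the truthful bid is at least as good as any alternative, so it is a dominant strategy.

Yes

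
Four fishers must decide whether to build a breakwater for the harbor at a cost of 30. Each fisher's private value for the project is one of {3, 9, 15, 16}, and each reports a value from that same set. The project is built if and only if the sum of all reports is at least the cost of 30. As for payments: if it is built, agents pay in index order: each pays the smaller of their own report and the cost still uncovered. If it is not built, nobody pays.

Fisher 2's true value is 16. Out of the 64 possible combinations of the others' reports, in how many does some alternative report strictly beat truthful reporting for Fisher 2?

63

Others report (3, 3, 9): truth gives 0; report 15 gives 1 > 0. Violating.
Others report (3, 3, 15): truth gives 0; report 9 gives 7 > 0. Violating.
Others report (3, 3, 16): truth gives 0; report 9 gives 7 > 0. Violating.
Others report (3, 9, 3): truth gives 0; report 15 gives 1 > 0. Violating.
Others report (3, 3, 3): truth gives 0; no alternative beats it.
(Checking all 64 profiles: 63 have a profitable deviation, 1 does not.)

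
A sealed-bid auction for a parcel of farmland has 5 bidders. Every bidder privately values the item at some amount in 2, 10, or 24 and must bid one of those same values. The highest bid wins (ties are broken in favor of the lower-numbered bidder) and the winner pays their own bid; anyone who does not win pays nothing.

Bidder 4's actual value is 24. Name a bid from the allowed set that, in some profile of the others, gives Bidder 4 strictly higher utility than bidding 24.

Suppose Bidder 1 bids 2, Bidder 2 bids 2, Bidder 3 bids 2 and Bidder 5 bids 2.
Bid 24: wins, pays 24, utility 24 - 24 = 0.
Bid 10: wins, pays 10, utility 24 - 10 = 14.
So bidding 10 beats truth here (14 > 0).

10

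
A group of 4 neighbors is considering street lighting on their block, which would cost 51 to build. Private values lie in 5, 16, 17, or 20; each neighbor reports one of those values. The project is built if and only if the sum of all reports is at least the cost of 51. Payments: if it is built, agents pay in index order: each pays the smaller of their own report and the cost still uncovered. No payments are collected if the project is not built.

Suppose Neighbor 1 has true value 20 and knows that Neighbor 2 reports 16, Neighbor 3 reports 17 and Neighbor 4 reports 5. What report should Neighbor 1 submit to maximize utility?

16

Report 5: project not built, utility 0.
Report 16: project built, pays 16, utility 20 - 16 = 4.
Report 17: project built, pays 17, utility 20 - 17 = 3.
Report 20: project built, pays 20, utility 20 - 20 = 0.
The best choice is 16 with utility 4.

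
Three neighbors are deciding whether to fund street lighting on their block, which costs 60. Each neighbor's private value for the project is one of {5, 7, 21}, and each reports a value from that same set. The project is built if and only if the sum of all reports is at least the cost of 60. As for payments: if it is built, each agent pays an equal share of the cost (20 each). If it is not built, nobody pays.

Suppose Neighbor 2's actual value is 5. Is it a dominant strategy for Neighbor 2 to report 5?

Check each profile of the others' reports and compare truth against every alternative report.
Others report (5, 5): truth gives 0, best alternative gives 0.
Others report (5, 7): truth gives 0, best alternative gives 0.
Others report (5, 21): truth gives 0, best alternative gives 0.
Others report (7, 5): truth gives 0, best alternative gives 0.
Others report (7, 7): truth gives 0, best alternative gives 0.
Others report (7, 21): truth gives 0, best alternative gives 0.
(Remaining 3 profiles checked similarly; truth is weakly best in each.)
In every case the truthful report is at least as good as any alternative, so it is a dominant strategy.

Yes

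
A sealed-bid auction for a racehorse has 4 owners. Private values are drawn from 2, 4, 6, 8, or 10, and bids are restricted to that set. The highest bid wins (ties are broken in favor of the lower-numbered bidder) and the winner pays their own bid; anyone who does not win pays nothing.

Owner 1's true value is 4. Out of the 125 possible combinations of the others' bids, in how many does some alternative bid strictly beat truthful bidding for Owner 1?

1

Others bid (2, 2, 2): truth gives 0; bid 2 gives 2 > 0. Violating.
Others bid (2, 2, 4): truth gives 0; no alternative beats it.
Others bid (2, 2, 6): truth gives 0; no alternative beats it.
(Checking all 125 profiles: 1 has a profitable deviation, 124 do not.)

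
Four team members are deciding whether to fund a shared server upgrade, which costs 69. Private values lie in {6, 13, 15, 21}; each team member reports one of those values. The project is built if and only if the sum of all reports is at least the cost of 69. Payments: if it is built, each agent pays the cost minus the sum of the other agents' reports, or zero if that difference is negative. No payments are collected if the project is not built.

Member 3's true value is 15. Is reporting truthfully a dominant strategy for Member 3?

Check each profile of the others' reports and compare truth against every alternative report.
Others report (21, 21, 21): truth gives 9, best alternative gives 9.
Others report (15, 21, 21): truth gives 3, best alternative gives 3.
Others report (21, 15, 21): truth gives 3, best alternative gives 3.
Others report (21, 21, 15): truth gives 3, best alternative gives 3.
Others report (13, 21, 21): truth gives 1, best alternative gives 1.
Others report (21, 13, 21): truth gives 1, best alternative gives 1.
(Remaining 58 profiles checked similarly; truth is weakly best in each.)
In every case the truthful report is at least as good as any alternative, so it is a dominant strategy.

Yes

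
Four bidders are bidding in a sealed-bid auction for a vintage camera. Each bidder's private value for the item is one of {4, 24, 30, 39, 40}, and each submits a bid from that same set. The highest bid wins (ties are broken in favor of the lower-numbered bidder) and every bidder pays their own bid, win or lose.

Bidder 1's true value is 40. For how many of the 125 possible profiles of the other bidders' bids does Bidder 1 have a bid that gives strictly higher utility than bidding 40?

Others bid (4, 4, 4): truth gives 0; bid 4 gives 36 > 0. Violating.
Others bid (4, 4, 24): truth gives 0; bid 24 gives 16 > 0. Violating.
Others bid (4, 4, 30): truth gives 0; bid 30 gives 10 > 0. Violating.
Others bid (4, 4, 39): truth gives 0; bid 39 gives 1 > 0. Violating.
Others bid (4, 4, 40): truth gives 0; no alternative beats it.
Others bid (4, 24, 40): truth gives 0; no alternative beats it.
(Checking all 125 profiles: 64 have a profitable deviation, 61 do not.)

64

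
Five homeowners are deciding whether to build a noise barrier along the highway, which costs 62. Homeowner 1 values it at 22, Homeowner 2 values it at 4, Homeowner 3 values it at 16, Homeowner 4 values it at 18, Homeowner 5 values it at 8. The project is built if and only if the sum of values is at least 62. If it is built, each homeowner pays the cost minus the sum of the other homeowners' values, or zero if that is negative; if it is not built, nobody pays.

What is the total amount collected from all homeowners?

Total value 68 ≥ cost 62, so it is built.
Homeowner 1: others sum to 46; max(0, 62 - 46) = 16.
Homeowner 2: others sum to 64; max(0, 62 - 64) = 0.
Homeowner 3: others sum to 52; max(0, 62 - 52) = 10.
Homeowner 4: others sum to 50; max(0, 62 - 50) = 12.
Homeowner 5: others sum to 60; max(0, 62 - 60) = 2.
Total collected = 16 + 0 + 10 + 12 + 2 = 40.

40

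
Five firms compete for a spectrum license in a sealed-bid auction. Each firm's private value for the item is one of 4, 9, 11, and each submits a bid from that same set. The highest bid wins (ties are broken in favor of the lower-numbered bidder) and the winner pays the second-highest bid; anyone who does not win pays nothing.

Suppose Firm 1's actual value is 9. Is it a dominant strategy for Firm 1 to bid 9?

Check each profile of the others' bids and compare truth against every alternative bid.
Others bid (4, 4, 4, 4): truth gives 5, best alternative gives 5.
Others bid (4, 4, 4, 9): truth gives 0, best alternative gives 0.
Others bid (4, 4, 4, 11): truth gives 0, best alternative gives 0.
Others bid (4, 4, 9, 4): truth gives 0, best alternative gives 0.
Others bid (4, 4, 9, 9): truth gives 0, best alternative gives 0.
Others bid (4, 4, 9, 11): truth gives 0, best alternative gives 0.
(Remaining 75 profiles checked similarly; truth is weakly best in each.)
In every case the truthful bid is at least as good as any alternative, so it is a dominant strategy.

Yes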